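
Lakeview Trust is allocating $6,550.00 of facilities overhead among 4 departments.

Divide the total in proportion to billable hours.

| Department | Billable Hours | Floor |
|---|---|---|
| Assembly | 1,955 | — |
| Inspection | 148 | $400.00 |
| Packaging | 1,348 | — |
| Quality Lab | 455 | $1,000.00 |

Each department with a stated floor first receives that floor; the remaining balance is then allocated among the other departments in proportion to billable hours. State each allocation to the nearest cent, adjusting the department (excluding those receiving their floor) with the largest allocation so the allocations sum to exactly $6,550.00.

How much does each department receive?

Guaranteed amounts: Inspection $400.00; Quality Lab $1,000.00. Remaining pool $5,150.00.
Remaining pool split over remaining billable hours 3,303: Assembly 3,048.2137 → $3,048.21; Packaging 2,101.7863 → $2,101.79.

Assembly: $3,048.21 | Inspection: $400.00 | Packaging: $2,101.79 | Quality Lab: $1,000.00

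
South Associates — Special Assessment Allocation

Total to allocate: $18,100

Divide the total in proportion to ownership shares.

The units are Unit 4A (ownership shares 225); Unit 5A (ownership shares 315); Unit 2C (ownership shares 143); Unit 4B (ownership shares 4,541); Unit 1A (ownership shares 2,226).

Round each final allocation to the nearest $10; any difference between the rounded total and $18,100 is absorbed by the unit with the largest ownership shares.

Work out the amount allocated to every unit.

Combined ownership shares = 7,450.
Proportional shares: Unit 4A 225/7,450 × $18,100 = 546.64; Unit 5A 315/7,450 × $18,100 = 765.30; Unit 2C 143/7,450 × $18,100 = 347.42; Unit 4B 4,541/7,450 × $18,100 = 11,032.50; Unit 1A 2,226/7,450 × $18,100 = 5,408.13.
Rounded to nearest $10: Unit 4A $550; Unit 5A $770; Unit 2C $350; Unit 4B $11,030; Unit 1A $5,410. Sum = $18,110.
Difference $18,100 − $18,110 = −$10 applied to largest ownership shares (Unit 4B): Unit 4B becomes $11,020.

Unit 4A: $550 · Unit 5A: $770 · Unit 2C: $350 · Unit 4B: $11,020 · Unit 1A: $5,410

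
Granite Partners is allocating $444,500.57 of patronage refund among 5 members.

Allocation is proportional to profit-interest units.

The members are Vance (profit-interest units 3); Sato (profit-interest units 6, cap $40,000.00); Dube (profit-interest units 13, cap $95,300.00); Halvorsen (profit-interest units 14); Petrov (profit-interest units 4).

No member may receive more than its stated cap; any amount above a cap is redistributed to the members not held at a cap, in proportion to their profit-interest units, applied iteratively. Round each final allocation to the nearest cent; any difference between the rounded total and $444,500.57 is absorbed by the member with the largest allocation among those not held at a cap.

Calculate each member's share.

Vance: $44,171.51 | Sato: $40,000.00 | Dube: $95,300.00 | Halvorsen: $206,133.71 | Petrov: $58,895.35

Combined profit-interest units = 40.
Pro-rata shares before constraints: Vance 33,337.5428; Sato 66,675.0855; Dube 144,462.6853; Halvorsen 155,575.1995; Petrov 44,450.0570.
Cap binds for Sato ($40,000.00), Dube ($95,300.00); remaining pool $309,200.57 reallocated over remaining profit-interest units 21.
Redistributed shares: Vance 44,171.5100 → $44,171.51; Halvorsen 206,133.7133 → $206,133.71; Petrov 58,895.3467 → $58,895.35.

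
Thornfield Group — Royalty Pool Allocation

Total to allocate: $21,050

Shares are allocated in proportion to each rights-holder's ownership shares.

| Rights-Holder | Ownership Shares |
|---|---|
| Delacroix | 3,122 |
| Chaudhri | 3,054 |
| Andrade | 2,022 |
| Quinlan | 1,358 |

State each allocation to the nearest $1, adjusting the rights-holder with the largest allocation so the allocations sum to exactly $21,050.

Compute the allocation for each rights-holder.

Combined ownership shares = 9,556.
Proportional shares: Delacroix 3,122/9,556 × $21,050 = 6,877.16; Chaudhri 3,054/9,556 × $21,050 = 6,727.37; Andrade 2,022/9,556 × $21,050 = 4,454.07; Quinlan 1,358/9,556 × $21,050 = 2,991.41.
Rounded to nearest $1: Delacroix $6,877; Chaudhri $6,727; Andrade $4,454; Quinlan $2,991. Sum = $21,049.
Difference $21,050 − $21,049 = +$1 applied to largest allocation (Delacroix): Delacroix becomes $6,878.

Delacroix: $6,878 · Chaudhri: $6,727 · Andrade: $4,454 · Quinlan: $2,991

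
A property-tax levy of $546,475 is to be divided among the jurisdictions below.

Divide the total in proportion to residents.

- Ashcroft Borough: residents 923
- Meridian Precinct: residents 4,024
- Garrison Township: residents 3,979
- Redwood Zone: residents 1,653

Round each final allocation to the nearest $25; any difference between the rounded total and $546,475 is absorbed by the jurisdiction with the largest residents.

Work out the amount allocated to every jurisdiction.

Ashcroft Borough: $47,675 | Meridian Precinct: $207,850 | Garrison Township: $205,550 | Redwood Zone: $85,400

Combined residents = 10,579.
Unrounded shares: Ashcroft Borough 923/10,579 × $546,475 = 47,679.03; Meridian Precinct 4,024/10,579 × $546,475 = 207,866.09; Garrison Township 3,979/10,579 × $546,475 = 205,541.55; Redwood Zone 1,653/10,579 × $546,475 = 85,388.33.
At nearest $25: Ashcroft Borough $47,675; Meridian Precinct $207,875; Garrison Township $205,550; Redwood Zone $85,400. Sum = $546,500.
Difference $546,475 − $546,500 = −$25 applied to largest residents (Meridian Precinct): Meridian Precinct becomes $207,850.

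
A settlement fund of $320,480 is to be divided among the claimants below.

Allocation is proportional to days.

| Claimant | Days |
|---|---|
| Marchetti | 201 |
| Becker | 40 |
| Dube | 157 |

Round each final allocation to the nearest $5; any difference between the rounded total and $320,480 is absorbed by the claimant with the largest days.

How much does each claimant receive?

Marchetti: $161,850 | Becker: $32,210 | Dube: $126,420

Sum of days: 201 + 40 + 157 = 398.
Unrounded shares: Marchetti 161,850.45; Becker 32,209.05; Dube 126,420.50.
At nearest $5: Marchetti $161,850; Becker $32,210; Dube $126,420. Sum = $320,480.
Rounded total matches; no reconciliation needed.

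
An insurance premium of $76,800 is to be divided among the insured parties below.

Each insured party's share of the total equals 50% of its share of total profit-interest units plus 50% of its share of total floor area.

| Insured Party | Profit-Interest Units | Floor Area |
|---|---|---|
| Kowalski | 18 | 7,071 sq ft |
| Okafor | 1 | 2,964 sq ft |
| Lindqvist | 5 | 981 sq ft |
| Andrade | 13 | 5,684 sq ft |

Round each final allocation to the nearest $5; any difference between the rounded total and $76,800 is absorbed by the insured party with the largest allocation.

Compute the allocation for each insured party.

Totals — profit-interest units 37, floor area 16,700.
Composite weights (50% profit-interest units + 50% floor area): Kowalski 0.4549; Okafor 0.1023; Lindqvist 0.0969; Andrade 0.3459.
Raw shares: Kowalski 34,940.15; Okafor 7,853.26; Lindqvist 7,444.90; Andrade 26,561.69.
At nearest $5: Kowalski $34,940; Okafor $7,855; Lindqvist $7,445; Andrade $26,560. Sum = $76,800.
Sum already equals the total — no adjustment.

Kowalski: $34,940 · Okafor: $7,855 · Lindqvist: $7,445 · Andrade: $26,560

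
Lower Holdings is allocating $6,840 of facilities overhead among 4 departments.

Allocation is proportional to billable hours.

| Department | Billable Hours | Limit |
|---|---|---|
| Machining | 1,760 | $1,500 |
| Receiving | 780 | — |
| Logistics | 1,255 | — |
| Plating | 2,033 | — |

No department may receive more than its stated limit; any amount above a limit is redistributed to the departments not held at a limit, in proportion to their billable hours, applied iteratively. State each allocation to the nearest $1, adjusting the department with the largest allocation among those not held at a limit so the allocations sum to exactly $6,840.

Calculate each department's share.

Machining: $1,500 | Receiving: $1,024 | Logistics: $1,647 | Plating: $2,669

Billable hours total: 5,828.
Pro-rata shares before constraints: Machining 2,065.61; Receiving 915.44; Logistics 1,472.92; Plating 2,386.02.
Cap binds for Machining ($1,500); balance $5,340 reallocated over remaining billable hours 4,068.
Shares after redistribution: Receiving 1,023.89 → $1,024; Logistics 1,647.42 → $1,647; Plating 2,668.69 → $2,669.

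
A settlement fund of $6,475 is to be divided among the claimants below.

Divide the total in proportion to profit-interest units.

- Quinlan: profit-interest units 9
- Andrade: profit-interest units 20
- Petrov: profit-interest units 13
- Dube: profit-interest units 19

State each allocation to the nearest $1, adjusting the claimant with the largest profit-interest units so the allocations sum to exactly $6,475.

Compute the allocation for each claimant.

Total profit-interest units = 9 + 20 + 13 + 19 = 61.
Proportional shares: Quinlan 955.33; Andrade 2,122.95; Petrov 1,379.92; Dube 2,016.80.
Rounded to nearest $1: Quinlan $955; Andrade $2,123; Petrov $1,380; Dube $2,017. Sum = $6,475.
No rounding difference to absorb.

Quinlan: $955; Andrade: $2,123; Petrov: $1,380; Dube: $2,017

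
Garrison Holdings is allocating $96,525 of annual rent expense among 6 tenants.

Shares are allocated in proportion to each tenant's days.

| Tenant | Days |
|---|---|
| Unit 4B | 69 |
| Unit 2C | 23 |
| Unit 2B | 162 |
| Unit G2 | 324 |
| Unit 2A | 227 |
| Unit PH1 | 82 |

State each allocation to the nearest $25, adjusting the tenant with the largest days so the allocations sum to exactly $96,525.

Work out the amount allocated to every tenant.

Combined days = 887.
Pro-rata amounts: Unit 4B 69/887 × $96,525 = 7,508.71; Unit 2C 23/887 × $96,525 = 2,502.90; Unit 2B 162/887 × $96,525 = 17,629.14; Unit G2 324/887 × $96,525 = 35,258.29; Unit 2A 227/887 × $96,525 = 24,702.56; Unit PH1 82/887 × $96,525 = 8,923.39.
At nearest $25: Unit 4B $7,500; Unit 2C $2,500; Unit 2B $17,625; Unit G2 $35,250; Unit 2A $24,700; Unit PH1 $8,925. Sum = $96,500.
Difference $96,525 − $96,500 = +$25 applied to largest days (Unit G2): Unit G2 becomes $35,275.

Unit 4B: $7,500 | Unit 2C: $2,500 | Unit 2B: $17,625 | Unit G2: $35,275 | Unit 2A: $24,700 | Unit PH1: $8,925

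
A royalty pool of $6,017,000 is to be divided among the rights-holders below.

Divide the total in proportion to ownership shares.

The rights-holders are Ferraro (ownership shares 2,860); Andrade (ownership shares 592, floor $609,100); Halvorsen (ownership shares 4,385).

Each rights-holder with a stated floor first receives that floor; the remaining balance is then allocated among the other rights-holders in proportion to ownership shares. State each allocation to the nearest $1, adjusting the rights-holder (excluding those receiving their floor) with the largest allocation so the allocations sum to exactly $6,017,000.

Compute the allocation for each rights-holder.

Ferraro: $2,134,796 | Andrade: $609,100 | Halvorsen: $3,273,104

Guaranteed amounts: Andrade $609,100. Balance $5,407,900.
Balance split over remaining ownership shares 7,245: Ferraro 2,134,795.58 → $2,134,796; Halvorsen 3,273,104.42 → $3,273,104.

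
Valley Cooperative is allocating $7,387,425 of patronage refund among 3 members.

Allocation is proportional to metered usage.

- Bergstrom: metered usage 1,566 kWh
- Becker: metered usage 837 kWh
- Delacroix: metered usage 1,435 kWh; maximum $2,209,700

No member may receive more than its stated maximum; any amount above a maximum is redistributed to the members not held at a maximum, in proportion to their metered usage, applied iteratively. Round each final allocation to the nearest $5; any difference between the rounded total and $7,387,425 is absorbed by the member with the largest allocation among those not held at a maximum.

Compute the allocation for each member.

Total metered usage = 3,838.
Pro-rata shares before constraints: Bergstrom 3,014,254.18; Becker 1,611,066.89; Delacroix 2,762,103.93.
Held at cap: Delacroix ($2,209,700); residual $5,177,725 reallocated over remaining metered usage 2,403.
Remaining shares: Bergstrom 3,374,247.75 → $3,374,250; Becker 1,803,477.25 → $1,803,475.

Bergstrom: $3,374,250 | Becker: $1,803,475 | Delacroix: $2,209,700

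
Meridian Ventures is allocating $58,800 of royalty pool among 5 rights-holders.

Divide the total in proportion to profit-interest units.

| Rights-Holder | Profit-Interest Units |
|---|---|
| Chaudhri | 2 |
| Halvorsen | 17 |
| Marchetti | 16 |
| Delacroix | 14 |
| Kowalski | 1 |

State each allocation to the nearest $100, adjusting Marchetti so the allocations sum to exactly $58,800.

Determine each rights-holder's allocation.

Chaudhri: $2,400 · Halvorsen: $20,000 · Marchetti: $18,700 · Delacroix: $16,500 · Kowalski: $1,200

Combined profit-interest units = 50.
Unrounded shares: Chaudhri 2/50 × $58,800 = 2,352.00; Halvorsen 17/50 × $58,800 = 19,992.00; Marchetti 16/50 × $58,800 = 18,816.00; Delacroix 14/50 × $58,800 = 16,464.00; Kowalski 1/50 × $58,800 = 1,176.00.
After rounding ($100): Chaudhri $2,400; Halvorsen $20,000; Marchetti $18,800; Delacroix $16,500; Kowalski $1,200. Sum = $58,900.
Difference $58,800 − $58,900 = −$100 applied to Marchetti: Marchetti becomes $18,700.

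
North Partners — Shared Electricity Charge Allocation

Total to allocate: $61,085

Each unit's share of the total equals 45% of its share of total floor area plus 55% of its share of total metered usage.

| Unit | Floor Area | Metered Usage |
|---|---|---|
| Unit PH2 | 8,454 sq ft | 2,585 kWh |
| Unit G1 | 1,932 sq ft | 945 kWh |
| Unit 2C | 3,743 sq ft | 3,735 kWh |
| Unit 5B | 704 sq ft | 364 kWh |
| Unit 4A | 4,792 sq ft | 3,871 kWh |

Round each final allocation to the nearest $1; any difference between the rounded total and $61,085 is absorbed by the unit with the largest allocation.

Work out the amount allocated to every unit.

Totals — floor area 19,625, metered usage 11,500.
Blended shares (45% floor area + 55% metered usage): Unit PH2 0.3175; Unit G1 0.0895; Unit 2C 0.2645; Unit 5B 0.0336; Unit 4A 0.2950.
Pro-rata amounts: Unit PH2 19,393.27; Unit G1 5,466.88; Unit 2C 16,154.37; Unit 5B 2,049.49; Unit 4A 18,020.99.
After rounding ($1): Unit PH2 $19,393; Unit G1 $5,467; Unit 2C $16,154; Unit 5B $2,049; Unit 4A $18,021. Sum = $61,084.
Difference $61,085 − $61,084 = +$1 applied to largest allocation (Unit PH2): Unit PH2 becomes $19,394.

Unit PH2: $19,394 · Unit G1: $5,467 · Unit 2C: $16,154 · Unit 5B: $2,049 · Unit 4A: $18,021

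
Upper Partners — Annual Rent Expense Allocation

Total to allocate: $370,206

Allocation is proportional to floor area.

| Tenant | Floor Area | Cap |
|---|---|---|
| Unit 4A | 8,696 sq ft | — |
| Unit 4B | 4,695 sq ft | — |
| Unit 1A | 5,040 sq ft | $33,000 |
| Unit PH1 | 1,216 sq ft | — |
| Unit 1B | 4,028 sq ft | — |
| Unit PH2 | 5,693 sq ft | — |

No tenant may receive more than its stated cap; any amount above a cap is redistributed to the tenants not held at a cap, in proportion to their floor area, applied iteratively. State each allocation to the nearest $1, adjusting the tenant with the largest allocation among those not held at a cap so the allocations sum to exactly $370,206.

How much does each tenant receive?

Unit 4A: $120,533 · Unit 4B: $65,077 · Unit 1A: $33,000 · Unit PH1: $16,855 · Unit 1B: $55,831 · Unit PH2: $78,910

Combined floor area = 29,368.
Proportional shares (ignoring caps): Unit 4A 109,619.70; Unit 4B 59,184.05; Unit 1A 63,533.04; Unit PH1 15,328.61; Unit 1B 50,776.01; Unit PH2 71,764.60.
Held at cap: Unit 1A ($33,000); balance $337,206 reallocated over remaining floor area 24,328.
Shares after redistribution: Unit 4A 120,533.68 → $120,534; Unit 4B 65,076.54 → $65,077; Unit PH1 16,854.76 → $16,855; Unit 1B 55,831.38 → $55,831; Unit PH2 78,909.64 → $78,910.
Rounding difference −$1 applied to Unit 4A → $120,533.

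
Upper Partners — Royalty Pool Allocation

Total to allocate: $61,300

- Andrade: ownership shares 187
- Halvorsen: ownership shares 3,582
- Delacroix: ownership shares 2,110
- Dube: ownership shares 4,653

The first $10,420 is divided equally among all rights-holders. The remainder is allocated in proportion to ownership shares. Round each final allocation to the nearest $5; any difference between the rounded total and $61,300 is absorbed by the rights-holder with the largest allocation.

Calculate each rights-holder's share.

Equal tier: $10,420 ÷ 4 = $2,605 apiece.
Remainder $50,880 by ownership shares (total 10,532): Andrade 903.40 → $905; Halvorsen 17,304.61 → $17,305; Delacroix 10,193.39 → $10,195; Dube 22,478.60 → $22,480.
Rounding difference −$5 on remainder applied to Dube.
Totals: Andrade $2,605 + $905 = $3,510; Halvorsen $2,605 + $17,305 = $19,910; Delacroix $2,605 + $10,195 = $12,800; Dube $2,605 + $22,475 = $25,080.

Andrade: $3,510; Halvorsen: $19,910; Delacroix: $12,800; Dube: $25,080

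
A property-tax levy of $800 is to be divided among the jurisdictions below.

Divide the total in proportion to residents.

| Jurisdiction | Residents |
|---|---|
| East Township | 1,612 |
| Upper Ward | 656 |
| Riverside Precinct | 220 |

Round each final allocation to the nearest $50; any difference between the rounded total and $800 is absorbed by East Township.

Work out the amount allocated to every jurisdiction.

East Township: $550 | Upper Ward: $200 | Riverside Precinct: $50

Total residents = 2,488.
Pro-rata amounts: East Township 1,612/2,488 × $800 = 518.33; Upper Ward 656/2,488 × $800 = 210.93; Riverside Precinct 220/2,488 × $800 = 70.74.
After rounding ($50): East Township $500; Upper Ward $200; Riverside Precinct $50. Sum = $750.
Difference $800 − $750 = +$50 applied to East Township: East Township becomes $550.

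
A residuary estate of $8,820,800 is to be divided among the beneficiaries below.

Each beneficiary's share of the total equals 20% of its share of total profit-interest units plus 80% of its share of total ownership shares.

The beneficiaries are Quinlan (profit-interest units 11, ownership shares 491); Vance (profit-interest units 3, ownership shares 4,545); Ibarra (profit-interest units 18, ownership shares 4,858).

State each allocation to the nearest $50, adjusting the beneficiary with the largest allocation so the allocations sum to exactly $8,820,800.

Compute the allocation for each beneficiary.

Quinlan: $956,600 · Vance: $3,407,000 · Ibarra: $4,457,200

Totals — profit-interest units 32, ownership shares 9,894.
Composite weights (20% profit-interest units + 80% ownership shares): Quinlan 0.1085; Vance 0.3862; Ibarra 0.5053.
Proportional shares: Quinlan 956,623.07; Vance 3,406,993.88; Ibarra 4,457,183.05.
Rounded to nearest $50: Quinlan $956,600; Vance $3,407,000; Ibarra $4,457,200. Sum = $8,820,800.
No rounding difference to absorb.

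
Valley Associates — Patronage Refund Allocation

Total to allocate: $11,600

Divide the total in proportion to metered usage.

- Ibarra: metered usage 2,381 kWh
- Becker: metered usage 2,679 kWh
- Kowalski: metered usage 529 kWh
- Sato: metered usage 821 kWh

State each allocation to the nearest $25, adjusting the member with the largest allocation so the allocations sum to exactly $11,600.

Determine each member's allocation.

Total metered usage = 6,410.
Pro-rata amounts: Ibarra 2,381/6,410 × $11,600 = 4,308.83; Becker 2,679/6,410 × $11,600 = 4,848.11; Kowalski 529/6,410 × $11,600 = 957.32; Sato 821/6,410 × $11,600 = 1,485.74.
At nearest $25: Ibarra $4,300; Becker $4,850; Kowalski $950; Sato $1,475. Sum = $11,575.
Difference $11,600 − $11,575 = +$25 applied to largest allocation (Becker): Becker becomes $4,875.

Ibarra: $4,300 | Becker: $4,875 | Kowalski: $950 | Sato: $1,475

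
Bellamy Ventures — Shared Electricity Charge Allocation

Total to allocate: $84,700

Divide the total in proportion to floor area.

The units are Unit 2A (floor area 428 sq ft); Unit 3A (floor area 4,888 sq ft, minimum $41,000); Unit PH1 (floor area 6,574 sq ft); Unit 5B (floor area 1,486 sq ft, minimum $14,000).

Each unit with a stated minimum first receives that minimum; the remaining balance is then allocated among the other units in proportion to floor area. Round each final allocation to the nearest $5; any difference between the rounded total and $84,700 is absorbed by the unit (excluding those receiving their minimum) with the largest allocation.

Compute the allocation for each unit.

Guaranteed amounts: Unit 3A $41,000; Unit 5B $14,000. Residual $29,700.
Residual split over remaining floor area 7,002: Unit 2A 1,815.42 → $1,815; Unit PH1 27,884.58 → $27,885.

Unit 2A: $1,815 · Unit 3A: $41,000 · Unit PH1: $27,885 · Unit 5B: $14,000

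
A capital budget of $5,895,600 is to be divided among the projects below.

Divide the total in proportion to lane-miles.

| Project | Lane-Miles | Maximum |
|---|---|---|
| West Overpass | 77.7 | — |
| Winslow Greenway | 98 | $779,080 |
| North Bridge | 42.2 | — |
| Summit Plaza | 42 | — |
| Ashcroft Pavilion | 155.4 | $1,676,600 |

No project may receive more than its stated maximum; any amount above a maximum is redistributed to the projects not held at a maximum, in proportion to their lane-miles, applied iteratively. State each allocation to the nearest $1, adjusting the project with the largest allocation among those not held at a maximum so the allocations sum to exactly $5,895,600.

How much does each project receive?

West Overpass: $1,650,907 | Winslow Greenway: $779,080 | North Bridge: $896,631 | Summit Plaza: $892,382 | Ashcroft Pavilion: $1,676,600

Sum of lane-miles: 415.3.
Unconstrained shares: West Overpass 1,103,029.42; Winslow Greenway 1,391,208.28; North Bridge 599,071.32; Summit Plaza 596,232.12; Ashcroft Pavilion 2,206,058.85.
Held at cap: Winslow Greenway ($779,080), Ashcroft Pavilion ($1,676,600); residual $3,439,920 reallocated over remaining lane-miles 161.9.
Redistributed shares: West Overpass 1,650,906.63 → $1,650,907; North Bridge 896,631.40 → $896,631; Summit Plaza 892,381.96 → $892,382.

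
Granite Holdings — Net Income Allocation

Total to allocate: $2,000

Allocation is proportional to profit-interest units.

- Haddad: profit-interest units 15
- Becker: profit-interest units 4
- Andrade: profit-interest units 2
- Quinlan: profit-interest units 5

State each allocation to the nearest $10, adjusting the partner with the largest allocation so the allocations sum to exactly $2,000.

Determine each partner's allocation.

Haddad: $1,160; Becker: $310; Andrade: $150; Quinlan: $380

Combined profit-interest units = 26.
Proportional shares: Haddad 15/26 × $2,000 = 1,153.85; Becker 4/26 × $2,000 = 307.69; Andrade 2/26 × $2,000 = 153.85; Quinlan 5/26 × $2,000 = 384.62.
At nearest $10: Haddad $1,150; Becker $310; Andrade $150; Quinlan $380. Sum = $1,990.
Difference $2,000 − $1,990 = +$10 applied to largest allocation (Haddad): Haddad becomes $1,160.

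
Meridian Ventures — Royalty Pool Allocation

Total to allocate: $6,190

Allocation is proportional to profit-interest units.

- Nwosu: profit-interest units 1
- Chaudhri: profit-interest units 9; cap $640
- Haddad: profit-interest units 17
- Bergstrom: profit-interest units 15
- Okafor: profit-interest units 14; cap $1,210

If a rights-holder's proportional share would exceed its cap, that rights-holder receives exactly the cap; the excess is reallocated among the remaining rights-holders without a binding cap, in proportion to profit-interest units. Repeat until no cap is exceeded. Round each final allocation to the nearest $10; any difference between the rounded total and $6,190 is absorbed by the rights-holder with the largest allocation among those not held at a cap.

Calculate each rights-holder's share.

Nwosu: $130; Chaudhri: $640; Haddad: $2,240; Bergstrom: $1,970; Okafor: $1,210

Sum of profit-interest units: 56.
Unconstrained shares: Nwosu 110.54; Chaudhri 994.82; Haddad 1,879.11; Bergstrom 1,658.04; Okafor 1,547.50.
Capped: Chaudhri ($640), Okafor ($1,210); residual $4,340 reallocated over remaining profit-interest units 33.
Remaining shares: Nwosu 131.52 → $130; Haddad 2,235.76 → $2,240; Bergstrom 1,972.73 → $1,970.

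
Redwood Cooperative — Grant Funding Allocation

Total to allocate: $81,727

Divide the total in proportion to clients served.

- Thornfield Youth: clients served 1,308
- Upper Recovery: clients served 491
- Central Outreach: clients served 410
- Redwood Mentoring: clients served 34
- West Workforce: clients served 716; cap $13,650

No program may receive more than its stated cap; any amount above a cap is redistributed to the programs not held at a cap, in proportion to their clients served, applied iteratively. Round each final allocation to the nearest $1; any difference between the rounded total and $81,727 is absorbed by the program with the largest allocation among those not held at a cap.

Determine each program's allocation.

Thornfield Youth: $39,699 | Upper Recovery: $14,902 | Central Outreach: $12,444 | Redwood Mentoring: $1,032 | West Workforce: $13,650

Combined clients served = 2,959.
Proportional shares (ignoring caps): Thornfield Youth 36,126.70; Upper Recovery 13,561.32; Central Outreach 11,324.12; Redwood Mentoring 939.07; West Workforce 19,775.78.
Held at cap: West Workforce ($13,650); balance $68,077 reallocated over remaining clients served 2,243.
Redistributed shares: Thornfield Youth 39,698.94 → $39,699; Upper Recovery 14,902.28 → $14,902; Central Outreach 12,443.86 → $12,444; Redwood Mentoring 1,031.93 → $1,032.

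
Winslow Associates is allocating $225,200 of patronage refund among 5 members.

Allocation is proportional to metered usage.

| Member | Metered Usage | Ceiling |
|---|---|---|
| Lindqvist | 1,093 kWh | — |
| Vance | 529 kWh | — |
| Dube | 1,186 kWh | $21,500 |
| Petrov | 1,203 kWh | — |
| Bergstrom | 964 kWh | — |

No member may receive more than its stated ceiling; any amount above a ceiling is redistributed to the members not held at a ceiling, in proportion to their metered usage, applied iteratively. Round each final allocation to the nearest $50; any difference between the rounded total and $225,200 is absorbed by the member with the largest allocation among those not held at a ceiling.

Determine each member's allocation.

Total metered usage = 4,975.
Unconstrained shares: Lindqvist 49,476.10; Vance 23,945.89; Dube 53,685.87; Petrov 54,455.40; Bergstrom 43,636.74.
Cap binds for Dube ($21,500); residual $203,700 reallocated over remaining metered usage 3,789.
Shares after redistribution: Lindqvist 58,760.65 → $58,750; Vance 28,439.51 → $28,450; Petrov 64,674.35 → $64,650; Bergstrom 51,825.49 → $51,850.

Lindqvist: $58,750; Vance: $28,450; Dube: $21,500; Petrov: $64,650; Bergstrom: $51,850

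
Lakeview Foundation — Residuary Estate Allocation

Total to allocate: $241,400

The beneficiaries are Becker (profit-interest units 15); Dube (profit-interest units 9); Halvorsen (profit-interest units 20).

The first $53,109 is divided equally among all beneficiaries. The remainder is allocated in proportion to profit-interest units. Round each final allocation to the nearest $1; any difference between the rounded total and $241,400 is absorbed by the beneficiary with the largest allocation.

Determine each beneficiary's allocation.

$53,109 shared equally gives $17,703 per beneficiary.
Remainder $188,291 by profit-interest units (total 44): Becker 64,190.11 → $64,190; Dube 38,514.07 → $38,514; Halvorsen 85,586.82 → $85,587.
Totals: Becker $17,703 + $64,190 = $81,893; Dube $17,703 + $38,514 = $56,217; Halvorsen $17,703 + $85,587 = $103,290.

Becker: $81,893 | Dube: $56,217 | Halvorsen: $103,290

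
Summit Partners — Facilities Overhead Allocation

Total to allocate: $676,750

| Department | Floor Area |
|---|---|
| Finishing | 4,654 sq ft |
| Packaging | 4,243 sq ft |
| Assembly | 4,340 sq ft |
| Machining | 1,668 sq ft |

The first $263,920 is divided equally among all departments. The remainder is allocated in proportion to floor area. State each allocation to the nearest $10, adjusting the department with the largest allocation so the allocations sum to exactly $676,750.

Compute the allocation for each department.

$263,920 shared equally gives $65,980 per department.
Remainder $412,830 by floor area (total 14,905): Finishing 128,903.78 → $128,900; Packaging 117,520.14 → $117,520; Assembly 120,206.79 → $120,210; Machining 46,199.29 → $46,200.
Totals: Finishing $65,980 + $128,900 = $194,880; Packaging $65,980 + $117,520 = $183,500; Assembly $65,980 + $120,210 = $186,190; Machining $65,980 + $46,200 = $112,180.

Finishing: $194,880; Packaging: $183,500; Assembly: $186,190; Machining: $112,180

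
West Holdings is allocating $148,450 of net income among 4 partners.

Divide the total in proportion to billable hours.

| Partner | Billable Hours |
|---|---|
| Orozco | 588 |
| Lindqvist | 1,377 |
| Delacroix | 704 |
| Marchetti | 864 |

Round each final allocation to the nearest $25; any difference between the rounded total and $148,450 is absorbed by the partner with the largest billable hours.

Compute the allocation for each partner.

Orozco: $24,700 | Lindqvist: $57,875 | Delacroix: $29,575 | Marchetti: $36,300

Combined billable hours = 588 + 1,377 + 704 + 864 = 3,533.
Unrounded shares: Orozco 24,706.65; Lindqvist 57,858.94; Delacroix 29,580.75; Marchetti 36,303.65.
After rounding ($25): Orozco $24,700; Lindqvist $57,850; Delacroix $29,575; Marchetti $36,300. Sum = $148,425.
Difference $148,450 − $148,425 = +$25 applied to largest billable hours (Lindqvist): Lindqvist becomes $57,875.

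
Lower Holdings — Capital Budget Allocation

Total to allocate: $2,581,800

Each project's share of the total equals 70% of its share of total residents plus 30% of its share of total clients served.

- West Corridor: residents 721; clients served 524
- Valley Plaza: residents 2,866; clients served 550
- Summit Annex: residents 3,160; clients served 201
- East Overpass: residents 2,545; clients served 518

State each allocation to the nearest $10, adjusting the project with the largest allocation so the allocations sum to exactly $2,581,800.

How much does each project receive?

West Corridor: $366,590 · Valley Plaza: $795,010 · Summit Annex: $701,440 · East Overpass: $718,760

Residents total 9,292; clients served total 1,793.
Blended shares (70% residents + 30% clients served): West Corridor 0.1420; Valley Plaza 0.3079; Summit Annex 0.2717; East Overpass 0.2784.
Pro-rata amounts: West Corridor 366,589.34; Valley Plaza 795,015.47; Summit Annex 701,436.40; East Overpass 718,758.79.
At nearest $10: West Corridor $366,590; Valley Plaza $795,020; Summit Annex $701,440; East Overpass $718,760. Sum = $2,581,810.
Difference $2,581,800 − $2,581,810 = −$10 applied to largest allocation (Valley Plaza): Valley Plaza becomes $795,010.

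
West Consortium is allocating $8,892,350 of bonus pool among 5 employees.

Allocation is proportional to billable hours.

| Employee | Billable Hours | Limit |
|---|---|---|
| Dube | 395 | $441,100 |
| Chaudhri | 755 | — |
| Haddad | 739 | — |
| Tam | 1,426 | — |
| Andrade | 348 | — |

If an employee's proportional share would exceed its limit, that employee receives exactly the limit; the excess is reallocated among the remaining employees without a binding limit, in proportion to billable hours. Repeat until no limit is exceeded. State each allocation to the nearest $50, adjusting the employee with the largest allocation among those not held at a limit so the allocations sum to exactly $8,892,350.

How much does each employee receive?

Total billable hours = 3,663.
Pro-rata shares before constraints: Dube 958,907.52; Chaudhri 1,832,848.55; Haddad 1,794,006.73; Tam 3,461,777.53; Andrade 844,809.66.
Cap binds for Dube ($441,100); balance $8,451,250 reallocated over remaining billable hours 3,268.
Shares after redistribution: Chaudhri 1,952,476.67 → $1,952,500; Haddad 1,911,099.68 → $1,911,100; Tam 3,687,724.14 → $3,687,700; Andrade 899,949.51 → $899,950.

Dube: $441,100 | Chaudhri: $1,952,500 | Haddad: $1,911,100 | Tam: $3,687,700 | Andrade: $899,950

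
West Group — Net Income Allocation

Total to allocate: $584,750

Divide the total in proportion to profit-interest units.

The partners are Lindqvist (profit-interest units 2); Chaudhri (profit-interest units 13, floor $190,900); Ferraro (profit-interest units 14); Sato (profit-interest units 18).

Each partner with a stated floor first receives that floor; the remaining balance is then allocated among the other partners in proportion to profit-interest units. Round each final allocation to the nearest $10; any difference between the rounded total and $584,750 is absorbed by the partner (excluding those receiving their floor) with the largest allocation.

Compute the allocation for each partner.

Lindqvist: $23,170; Chaudhri: $190,900; Ferraro: $162,170; Sato: $208,510

Guaranteed amounts: Chaudhri $190,900. Remaining pool $393,850.
Remaining pool split over remaining profit-interest units 34: Lindqvist 23,167.65 → $23,170; Ferraro 162,173.53 → $162,170; Sato 208,508.82 → $208,510.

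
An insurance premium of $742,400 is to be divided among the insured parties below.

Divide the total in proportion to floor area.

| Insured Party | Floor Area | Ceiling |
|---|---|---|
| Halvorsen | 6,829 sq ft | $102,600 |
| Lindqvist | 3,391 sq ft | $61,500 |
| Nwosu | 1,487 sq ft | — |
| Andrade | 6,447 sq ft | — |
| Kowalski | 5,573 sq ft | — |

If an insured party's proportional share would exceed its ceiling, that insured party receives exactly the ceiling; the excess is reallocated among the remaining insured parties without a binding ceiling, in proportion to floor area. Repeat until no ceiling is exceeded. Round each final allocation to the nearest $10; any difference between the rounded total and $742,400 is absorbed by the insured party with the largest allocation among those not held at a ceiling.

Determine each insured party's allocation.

Halvorsen: $102,600; Lindqvist: $61,500; Nwosu: $63,670; Andrade: $276,020; Kowalski: $238,610

Combined floor area = 23,727.
Proportional shares (ignoring caps): Halvorsen 213,674.28; Lindqvist 106,101.84; Nwosu 46,527.11; Andrade 201,721.79; Kowalski 174,374.98.
Held at cap: Halvorsen ($102,600), Lindqvist ($61,500); balance $578,300 reallocated over remaining floor area 13,507.
Shares after redistribution: Nwosu 63,665.66 → $63,670; Andrade 276,027.25 → $276,030; Kowalski 238,607.09 → $238,610.
Rounding difference −$10 applied to Andrade → $276,020.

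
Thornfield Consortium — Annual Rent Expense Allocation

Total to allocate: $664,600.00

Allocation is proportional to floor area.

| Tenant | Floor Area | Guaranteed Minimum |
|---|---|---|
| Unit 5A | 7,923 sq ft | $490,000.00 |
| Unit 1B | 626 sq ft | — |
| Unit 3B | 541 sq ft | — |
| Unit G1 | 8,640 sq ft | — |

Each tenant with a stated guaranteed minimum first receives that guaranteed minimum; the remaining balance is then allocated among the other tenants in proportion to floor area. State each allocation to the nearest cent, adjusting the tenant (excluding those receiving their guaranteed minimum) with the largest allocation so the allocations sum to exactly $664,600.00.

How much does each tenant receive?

Unit 5A: $490,000.00 · Unit 1B: $11,145.06 · Unit 3B: $9,631.75 · Unit G1: $153,823.19

Minimums first: Unit 5A $490,000.00. Balance $174,600.00.
Balance split over remaining floor area 9,807: Unit 1B 11,145.0597 → $11,145.06; Unit 3B 9,631.7528 → $9,631.75; Unit G1 153,823.1875 → $153,823.19.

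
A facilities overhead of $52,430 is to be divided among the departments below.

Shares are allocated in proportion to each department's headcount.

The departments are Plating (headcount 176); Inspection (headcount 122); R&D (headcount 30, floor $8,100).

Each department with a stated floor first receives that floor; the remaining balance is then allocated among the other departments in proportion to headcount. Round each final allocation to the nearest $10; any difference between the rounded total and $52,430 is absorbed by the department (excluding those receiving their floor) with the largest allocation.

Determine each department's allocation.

Guaranteed amounts: R&D $8,100. Balance $44,330.
Balance split over remaining headcount 298: Plating 26,181.48 → $26,180; Inspection 18,148.52 → $18,150.

Plating: $26,180 | Inspection: $18,150 | R&D: $8,100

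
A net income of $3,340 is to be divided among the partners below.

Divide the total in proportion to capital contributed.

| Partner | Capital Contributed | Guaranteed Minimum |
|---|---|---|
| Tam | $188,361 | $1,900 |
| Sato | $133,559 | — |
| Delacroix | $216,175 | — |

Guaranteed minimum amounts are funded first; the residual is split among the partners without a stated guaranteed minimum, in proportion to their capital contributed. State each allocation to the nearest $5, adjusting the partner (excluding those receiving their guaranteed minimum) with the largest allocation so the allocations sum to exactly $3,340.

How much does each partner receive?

Tam: $1,900; Sato: $550; Delacroix: $890

Fund the minimums — Tam $1,900. Balance $1,440.
Balance split over remaining capital contributed 349,734: Sato 549.92 → $550; Delacroix 890.08 → $890.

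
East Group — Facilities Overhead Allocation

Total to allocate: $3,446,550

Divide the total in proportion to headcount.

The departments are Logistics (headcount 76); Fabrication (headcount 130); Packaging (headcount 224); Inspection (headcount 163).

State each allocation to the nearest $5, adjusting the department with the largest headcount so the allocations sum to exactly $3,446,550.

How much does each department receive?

Logistics: $441,715; Fabrication: $755,565; Packaging: $1,301,905; Inspection: $947,365

Headcount total: 593.
Unrounded shares: Logistics 76/593 × $3,446,550 = 441,716.36; Fabrication 130/593 × $3,446,550 = 755,567.45; Packaging 224/593 × $3,446,550 = 1,301,900.84; Inspection 163/593 × $3,446,550 = 947,365.35.
After rounding ($5): Logistics $441,715; Fabrication $755,565; Packaging $1,301,900; Inspection $947,365. Sum = $3,446,545.
Difference $3,446,550 − $3,446,545 = +$5 applied to largest headcount (Packaging): Packaging becomes $1,301,905.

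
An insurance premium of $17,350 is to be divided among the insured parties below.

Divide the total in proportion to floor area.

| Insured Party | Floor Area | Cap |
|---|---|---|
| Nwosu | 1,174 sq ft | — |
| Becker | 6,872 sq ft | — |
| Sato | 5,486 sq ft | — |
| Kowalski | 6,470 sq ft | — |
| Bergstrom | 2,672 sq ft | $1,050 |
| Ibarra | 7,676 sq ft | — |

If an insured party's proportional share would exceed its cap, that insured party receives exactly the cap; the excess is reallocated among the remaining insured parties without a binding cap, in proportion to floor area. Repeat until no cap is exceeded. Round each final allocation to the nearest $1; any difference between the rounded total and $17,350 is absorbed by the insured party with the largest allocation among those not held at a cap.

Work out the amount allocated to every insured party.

Nwosu: $691; Becker: $4,047; Sato: $3,231; Kowalski: $3,810; Bergstrom: $1,050; Ibarra: $4,521

Sum of floor area: 30,350.
Unconstrained shares: Nwosu 671.13; Becker 3,928.47; Sato 3,136.15; Kowalski 3,698.67; Bergstrom 1,527.49; Ibarra 4,388.09.
Cap binds for Bergstrom ($1,050); remaining pool $16,300 reallocated over remaining floor area 27,678.
Remaining shares: Nwosu 691.39 → $691; Becker 4,047.03 → $4,047; Sato 3,230.79 → $3,231; Kowalski 3,810.28 → $3,810; Ibarra 4,520.51 → $4,521.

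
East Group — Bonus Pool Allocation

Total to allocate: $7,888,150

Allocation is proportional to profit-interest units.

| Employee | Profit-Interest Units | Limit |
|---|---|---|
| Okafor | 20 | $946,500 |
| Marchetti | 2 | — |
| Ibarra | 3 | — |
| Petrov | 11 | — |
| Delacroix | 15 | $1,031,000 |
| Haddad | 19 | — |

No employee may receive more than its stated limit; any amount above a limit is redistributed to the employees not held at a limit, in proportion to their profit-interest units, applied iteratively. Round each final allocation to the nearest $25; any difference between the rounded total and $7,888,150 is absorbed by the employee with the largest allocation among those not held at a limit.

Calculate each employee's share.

Okafor: $946,500; Marchetti: $337,750; Ibarra: $506,625; Petrov: $1,857,625; Delacroix: $1,031,000; Haddad: $3,208,650

Combined profit-interest units = 70.
Proportional shares (ignoring caps): Okafor 2,253,757.14; Marchetti 225,375.71; Ibarra 338,063.57; Petrov 1,239,566.43; Delacroix 1,690,317.86; Haddad 2,141,069.29.
Held at cap: Okafor ($946,500), Delacroix ($1,031,000); remaining pool $5,910,650 reallocated over remaining profit-interest units 35.
Remaining shares: Marchetti 337,751.43 → $337,750; Ibarra 506,627.14 → $506,625; Petrov 1,857,632.86 → $1,857,625; Haddad 3,208,638.57 → $3,208,650.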